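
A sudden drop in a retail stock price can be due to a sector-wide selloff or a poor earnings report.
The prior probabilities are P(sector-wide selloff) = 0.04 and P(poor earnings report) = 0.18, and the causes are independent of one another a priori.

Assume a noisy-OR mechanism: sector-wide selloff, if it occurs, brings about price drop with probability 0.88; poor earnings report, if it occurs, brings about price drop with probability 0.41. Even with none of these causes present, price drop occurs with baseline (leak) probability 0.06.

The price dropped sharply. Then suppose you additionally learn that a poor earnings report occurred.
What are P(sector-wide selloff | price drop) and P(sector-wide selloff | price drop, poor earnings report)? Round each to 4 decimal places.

Under noisy-OR, P(price drop | causes) = 1 − (1−0.06)·∏(1−qᵢ) over the active causes.
P(price drop) = 0.06*0.96*0.82 + 0.4454*0.96*0.18 + 0.8872*0.04*0.82 + 0.933448*0.04*0.18 = 0.047232 + 0.076965 + 0.029100 + 0.006721 = 0.160018
The sector-wide selloff-present share is 0.029100 + 0.006721 = 0.035821.
P(sector-wide selloff | price drop) = 0.035821 / 0.160018 ≈ 0.2239

Now also conditioning on poor earnings report=true:
By total probability over both values of sector-wide selloff:
  P(price drop | poor earnings report) = 0.4454·0.96 + 0.933448·0.04
        = 0.427584 + 0.037338 = 0.464922
The terms with sector-wide selloff present sum to 0.037338, so
  P(sector-wide selloff | price drop, poor earnings report) = 0.037338 / 0.464922 ≈ 0.0803
The drop from 0.2239 to 0.0803 is the explaining-away (discounting) effect.

P(sector-wide selloff | price drop) ≈ 0.2239; P(sector-wide selloff | price drop, poor earnings report) ≈ 0.0803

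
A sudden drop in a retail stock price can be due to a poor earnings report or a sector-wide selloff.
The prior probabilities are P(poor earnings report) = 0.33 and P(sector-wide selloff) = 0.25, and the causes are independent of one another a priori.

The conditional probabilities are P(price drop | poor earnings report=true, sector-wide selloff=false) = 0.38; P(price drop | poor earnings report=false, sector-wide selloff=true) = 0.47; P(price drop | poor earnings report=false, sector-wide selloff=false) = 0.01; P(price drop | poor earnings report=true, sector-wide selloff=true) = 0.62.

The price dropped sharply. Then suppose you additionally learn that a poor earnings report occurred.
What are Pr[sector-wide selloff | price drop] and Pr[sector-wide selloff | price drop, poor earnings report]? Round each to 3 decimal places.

Pr[sector-wide selloff | price drop] ≈ 0.567; Pr[sector-wide selloff | price drop, poor earnings report] ≈ 0.352

Numerator (weight on configurations with sector-wide selloff): 0.078725 + 0.051150 = 0.129875
Normalizer over all consistent configurations: 0.01×0.67×0.75 + 0.47×0.67×0.25 + 0.38×0.33×0.75 + 0.62×0.33×0.25 = 0.228950
Posterior = 0.129875 / 0.228950 ≈ 0.567

Now also conditioning on poor earnings report=true:
P(price drop | poor earnings report) = 0.38·0.75 + 0.62·0.25 = 0.285000 + 0.155000 = 0.440000
The sector-wide selloff-present share is 0.62·0.25 = 0.155000.
P(sector-wide selloff | price drop, poor earnings report) = 0.155000 / 0.440000 ≈ 0.352
The drop from 0.567 to 0.352 is the explaining-away (discounting) effect.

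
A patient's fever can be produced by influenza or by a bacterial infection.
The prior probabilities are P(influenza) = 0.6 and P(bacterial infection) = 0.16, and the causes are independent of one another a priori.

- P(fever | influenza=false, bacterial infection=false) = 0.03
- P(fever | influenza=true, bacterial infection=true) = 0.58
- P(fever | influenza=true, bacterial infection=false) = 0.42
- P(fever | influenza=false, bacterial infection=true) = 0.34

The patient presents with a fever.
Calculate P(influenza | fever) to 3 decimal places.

P(fever) = 0.03·0.4·0.84 + 0.34·0.4·0.16 + 0.42·0.6·0.84 + 0.58·0.6·0.16 = 0.010080 + 0.021760 + 0.211680 + 0.055680 = 0.299200
Of this, 0.267360 comes from 0.211680 + 0.055680 (the influenza=true cases).
P(influenza | fever) = 0.267360 / 0.299200 ≈ 0.894

P(influenza | fever) ≈ 0.894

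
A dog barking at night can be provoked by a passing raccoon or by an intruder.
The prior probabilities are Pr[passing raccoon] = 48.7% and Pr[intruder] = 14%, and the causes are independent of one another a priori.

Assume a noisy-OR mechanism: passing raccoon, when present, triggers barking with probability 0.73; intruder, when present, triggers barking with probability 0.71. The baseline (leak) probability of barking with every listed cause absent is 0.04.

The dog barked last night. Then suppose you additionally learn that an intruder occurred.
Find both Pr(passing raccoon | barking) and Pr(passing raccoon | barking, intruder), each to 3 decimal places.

Pr(passing raccoon | barking) ≈ 0.843; Pr(passing raccoon | barking, intruder) ≈ 0.549

Under noisy-OR, P(barking | causes) = 1 − (1−0.04)·∏(1−qᵢ) over the active causes.
Weight on passing raccoon=true, given the evidence: 0.310262 + 0.063055 = 0.373317
The normalizing constant is 0.04·0.513·0.86 + 0.7216·0.513·0.14 + 0.7408·0.487·0.86 + 0.924832·0.487·0.14 = 0.442789
P(passing raccoon | barking) = 0.373317/0.442789 ≈ 0.843

Now condition on the additional information:
Numerator (weight on configurations with passing raccoon): 0.924832·0.487 = 0.450393
Normalizer over all consistent configurations: 0.7216·0.513 + 0.924832·0.487 = 0.820574
P(passing raccoon | barking, intruder) = 0.450393/0.820574 ≈ 0.549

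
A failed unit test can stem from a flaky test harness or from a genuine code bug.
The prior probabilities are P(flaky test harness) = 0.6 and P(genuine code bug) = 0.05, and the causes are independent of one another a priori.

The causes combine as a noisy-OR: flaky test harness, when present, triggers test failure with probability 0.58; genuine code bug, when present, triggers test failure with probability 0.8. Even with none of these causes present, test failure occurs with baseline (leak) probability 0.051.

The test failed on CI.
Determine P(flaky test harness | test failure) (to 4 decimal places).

P(flaky test harness | test failure) ≈ 0.9124

Under noisy-OR, P(test failure | causes) = 1 − (1−0.051)·∏(1−qᵢ) over the active causes.
Sum P(test failure|·) weighted by the priors over the 4 (flaky test harness, genuine code bug) configurations:
  P(test failure) = 0.051·0.4·0.95 + 0.8102·0.4·0.05 + 0.60142·0.6·0.95 + 0.920284·0.6·0.05
        = 0.019380 + 0.016204 + 0.342809 + 0.027609 = 0.406002
The terms with flaky test harness present sum to 0.370418, so
  P(flaky test harness | test failure) = 0.370418 / 0.406002 ≈ 0.9124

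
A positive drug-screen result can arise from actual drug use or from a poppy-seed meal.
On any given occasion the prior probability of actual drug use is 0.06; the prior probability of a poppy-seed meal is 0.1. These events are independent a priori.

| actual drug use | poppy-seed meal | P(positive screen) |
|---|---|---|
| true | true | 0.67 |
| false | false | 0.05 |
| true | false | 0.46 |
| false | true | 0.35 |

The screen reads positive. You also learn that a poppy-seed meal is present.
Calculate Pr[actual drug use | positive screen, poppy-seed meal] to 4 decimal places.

Sum P(positive screen|·) weighted by the priors over both values of actual drug use:
  P(positive screen | poppy-seed meal) = 0.35·0.94 + 0.67·0.06
        = 0.329000 + 0.040200 = 0.369200
Keeping only the actual drug use-present terms gives 0.040200, so
  P(actual drug use | positive screen, poppy-seed meal) = 0.040200 / 0.369200 ≈ 0.1089

Pr[actual drug use | positive screen, poppy-seed meal] ≈ 0.1089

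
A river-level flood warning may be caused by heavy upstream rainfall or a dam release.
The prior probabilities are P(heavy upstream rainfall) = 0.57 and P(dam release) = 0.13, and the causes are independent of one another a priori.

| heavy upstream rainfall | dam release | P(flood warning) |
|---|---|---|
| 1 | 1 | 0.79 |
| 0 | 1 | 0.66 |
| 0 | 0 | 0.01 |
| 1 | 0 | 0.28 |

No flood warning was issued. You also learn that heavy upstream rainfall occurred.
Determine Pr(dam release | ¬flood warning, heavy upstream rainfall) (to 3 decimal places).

Pr(dam release | ¬flood warning, heavy upstream rainfall) ≈ 0.042

P(¬flood warning | heavy upstream rainfall) = 0.72*0.87 + 0.21*0.13 = 0.626400 + 0.027300 = 0.653700
Of this, 0.027300 comes from 0.21*0.13 (the dam release=true cases).
P(dam release | ¬flood warning, heavy upstream rainfall) = 0.027300 / 0.653700 ≈ 0.042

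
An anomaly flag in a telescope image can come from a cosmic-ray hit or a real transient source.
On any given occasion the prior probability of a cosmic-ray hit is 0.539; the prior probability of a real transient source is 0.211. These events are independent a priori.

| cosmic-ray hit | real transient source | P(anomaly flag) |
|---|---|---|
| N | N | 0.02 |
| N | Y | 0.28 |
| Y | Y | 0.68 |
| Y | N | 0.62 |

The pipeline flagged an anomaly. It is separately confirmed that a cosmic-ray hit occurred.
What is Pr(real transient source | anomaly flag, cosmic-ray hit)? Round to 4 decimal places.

Pr(real transient source | anomaly flag, cosmic-ray hit) ≈ 0.2268

P(anomaly flag | cosmic-ray hit) = 0.62*0.789 + 0.68*0.211 = 0.489180 + 0.143480 = 0.632660
The real transient source-present share is 0.68*0.211 = 0.143480.
P(real transient source | anomaly flag, cosmic-ray hit) = 0.143480 / 0.632660 ≈ 0.2268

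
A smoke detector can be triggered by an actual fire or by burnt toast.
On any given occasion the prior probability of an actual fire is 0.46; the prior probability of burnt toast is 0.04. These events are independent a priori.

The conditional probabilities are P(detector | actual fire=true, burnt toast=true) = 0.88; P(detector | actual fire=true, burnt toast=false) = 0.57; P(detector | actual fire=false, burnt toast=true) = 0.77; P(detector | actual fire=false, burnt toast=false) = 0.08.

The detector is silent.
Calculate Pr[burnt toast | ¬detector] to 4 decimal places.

Numerator (weight on configurations with burnt toast): 0.004968 + 0.002208 = 0.007176
Normalizer over all consistent configurations: 0.92·0.54·0.96 + 0.23·0.54·0.04 + 0.43·0.46·0.96 + 0.12·0.46·0.04 = 0.673992
P(burnt toast | ¬detector) = 0.007176/0.673992 ≈ 0.0106

Pr[burnt toast | ¬detector] ≈ 0.0106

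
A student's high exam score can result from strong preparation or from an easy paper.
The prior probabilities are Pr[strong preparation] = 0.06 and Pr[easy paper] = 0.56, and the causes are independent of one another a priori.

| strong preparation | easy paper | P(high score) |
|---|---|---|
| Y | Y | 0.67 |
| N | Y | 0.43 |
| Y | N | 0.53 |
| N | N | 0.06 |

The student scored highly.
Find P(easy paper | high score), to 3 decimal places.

P(easy paper | high score) ≈ 0.865

By total probability over the 4 (strong preparation, easy paper) configurations:
  P(high score) = 0.06·0.94·0.44 + 0.43·0.94·0.56 + 0.53·0.06·0.44 + 0.67·0.06·0.56
        = 0.024816 + 0.226352 + 0.013992 + 0.022512 = 0.287672
Configurations with easy paper contribute 0.248864, so
  P(easy paper | high score) = 0.248864 / 0.287672 ≈ 0.865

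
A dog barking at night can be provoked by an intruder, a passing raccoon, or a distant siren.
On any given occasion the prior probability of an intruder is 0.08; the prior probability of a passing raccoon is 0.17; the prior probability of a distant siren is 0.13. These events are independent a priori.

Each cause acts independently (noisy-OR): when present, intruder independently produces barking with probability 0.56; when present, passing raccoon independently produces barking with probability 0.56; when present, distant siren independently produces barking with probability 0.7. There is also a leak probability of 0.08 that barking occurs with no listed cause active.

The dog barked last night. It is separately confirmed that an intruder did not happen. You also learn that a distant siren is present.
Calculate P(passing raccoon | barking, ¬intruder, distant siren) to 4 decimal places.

P(passing raccoon | barking, ¬intruder, distant siren) ≈ 0.1991

Under noisy-OR, P(barking | causes) = 1 − (1−0.08)·∏(1−qᵢ) over the active causes.
P(barking | ¬intruder, distant siren) = 0.724·0.83 + 0.87856·0.17 = 0.600920 + 0.149355 = 0.750275
Of this, 0.149355 comes from 0.87856·0.17 (the passing raccoon=true cases).
P(passing raccoon | barking, ¬intruder, distant siren) = 0.149355 / 0.750275 ≈ 0.1991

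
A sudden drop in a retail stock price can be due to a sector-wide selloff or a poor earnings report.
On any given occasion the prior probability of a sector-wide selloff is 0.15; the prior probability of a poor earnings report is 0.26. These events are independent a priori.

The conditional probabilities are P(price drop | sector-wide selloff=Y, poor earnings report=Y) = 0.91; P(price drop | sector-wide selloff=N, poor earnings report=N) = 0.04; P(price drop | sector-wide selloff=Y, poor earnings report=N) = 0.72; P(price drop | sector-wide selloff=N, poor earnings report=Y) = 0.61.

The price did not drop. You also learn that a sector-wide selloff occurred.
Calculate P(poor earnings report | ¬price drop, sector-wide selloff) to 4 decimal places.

P(poor earnings report | ¬price drop, sector-wide selloff) ≈ 0.1015

Enumerate both values of poor earnings report and weight by the priors:
  P(¬price drop | sector-wide selloff) = 0.28×0.74 + 0.09×0.26
        = 0.207200 + 0.023400 = 0.230600
The terms with poor earnings report present sum to 0.023400, so
  P(poor earnings report | ¬price drop, sector-wide selloff) = 0.023400 / 0.230600 ≈ 0.1015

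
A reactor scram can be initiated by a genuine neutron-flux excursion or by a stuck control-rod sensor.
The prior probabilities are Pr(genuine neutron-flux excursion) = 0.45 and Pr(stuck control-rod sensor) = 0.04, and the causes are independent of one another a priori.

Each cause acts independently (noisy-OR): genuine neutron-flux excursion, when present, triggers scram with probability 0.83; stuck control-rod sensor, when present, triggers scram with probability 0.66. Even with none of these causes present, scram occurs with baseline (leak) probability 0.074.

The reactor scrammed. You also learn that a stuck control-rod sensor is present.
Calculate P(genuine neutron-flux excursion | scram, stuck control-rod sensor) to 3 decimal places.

Under noisy-OR, P(scram | causes) = 1 − (1−0.074)·∏(1−qᵢ) over the active causes.
Numerator (weight on configurations with genuine neutron-flux excursion): 0.946477·0.45 = 0.425915
The normalizing constant is 0.68516·0.55 + 0.946477·0.45 = 0.802753
Posterior = 0.425915 / 0.802753 ≈ 0.531

P(genuine neutron-flux excursion | scram, stuck control-rod sensor) ≈ 0.531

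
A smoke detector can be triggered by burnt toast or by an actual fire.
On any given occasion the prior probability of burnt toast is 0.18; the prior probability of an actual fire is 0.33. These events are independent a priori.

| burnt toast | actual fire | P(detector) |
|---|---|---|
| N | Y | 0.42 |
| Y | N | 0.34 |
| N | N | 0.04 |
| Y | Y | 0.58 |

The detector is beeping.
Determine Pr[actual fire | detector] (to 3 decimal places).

Enumerate the 4 (burnt toast, actual fire) configurations and weight by the priors:
  P(detector) = 0.04×0.82×0.67 + 0.42×0.82×0.33 + 0.34×0.18×0.67 + 0.58×0.18×0.33
        = 0.021976 + 0.113652 + 0.041004 + 0.034452 = 0.211084
Keeping only the actual fire-present terms gives 0.148104, so
  P(actual fire | detector) = 0.148104 / 0.211084 ≈ 0.702

Pr[actual fire | detector] ≈ 0.702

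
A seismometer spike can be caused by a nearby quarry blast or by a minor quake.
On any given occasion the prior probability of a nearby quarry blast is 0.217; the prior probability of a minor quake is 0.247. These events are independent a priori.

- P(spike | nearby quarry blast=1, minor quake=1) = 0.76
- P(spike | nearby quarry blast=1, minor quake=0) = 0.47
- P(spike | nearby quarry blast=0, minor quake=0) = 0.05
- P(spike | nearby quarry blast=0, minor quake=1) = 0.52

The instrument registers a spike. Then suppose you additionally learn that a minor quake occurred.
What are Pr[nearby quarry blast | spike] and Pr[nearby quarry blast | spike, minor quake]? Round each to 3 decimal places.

Pr[nearby quarry blast | spike] ≈ 0.475; Pr[nearby quarry blast | spike, minor quake] ≈ 0.288

P(spike) = 0.05×0.783×0.753 + 0.52×0.783×0.247 + 0.47×0.217×0.753 + 0.76×0.217×0.247 = 0.029480 + 0.100569 + 0.076798 + 0.040735 = 0.247582
Of this, 0.117533 comes from 0.076798 + 0.040735 (the nearby quarry blast=true cases).
P(nearby quarry blast | spike) = 0.117533 / 0.247582 ≈ 0.475

With the extra evidence:
Numerator (weight on configurations with nearby quarry blast): 0.76*0.217 = 0.164920
The normalizing constant is 0.52*0.783 + 0.76*0.217 = 0.572080
P(nearby quarry blast | spike, minor quake) = 0.164920/0.572080 ≈ 0.288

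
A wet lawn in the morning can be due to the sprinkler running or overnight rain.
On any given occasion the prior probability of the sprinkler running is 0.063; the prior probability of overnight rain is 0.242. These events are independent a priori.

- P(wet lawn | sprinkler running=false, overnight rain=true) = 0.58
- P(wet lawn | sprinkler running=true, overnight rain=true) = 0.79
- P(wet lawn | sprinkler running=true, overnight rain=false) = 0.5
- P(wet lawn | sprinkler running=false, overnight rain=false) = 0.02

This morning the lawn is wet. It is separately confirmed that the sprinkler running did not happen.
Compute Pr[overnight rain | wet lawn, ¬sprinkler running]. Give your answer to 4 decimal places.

Pr[overnight rain | wet lawn, ¬sprinkler running] ≈ 0.9025

Weight on overnight rain=true, given the evidence: 0.58×0.242 = 0.140360
The normalizing constant is 0.02×0.758 + 0.58×0.242 = 0.155520
P(overnight rain | wet lawn, ¬sprinkler running) = 0.140360/0.155520 ≈ 0.9025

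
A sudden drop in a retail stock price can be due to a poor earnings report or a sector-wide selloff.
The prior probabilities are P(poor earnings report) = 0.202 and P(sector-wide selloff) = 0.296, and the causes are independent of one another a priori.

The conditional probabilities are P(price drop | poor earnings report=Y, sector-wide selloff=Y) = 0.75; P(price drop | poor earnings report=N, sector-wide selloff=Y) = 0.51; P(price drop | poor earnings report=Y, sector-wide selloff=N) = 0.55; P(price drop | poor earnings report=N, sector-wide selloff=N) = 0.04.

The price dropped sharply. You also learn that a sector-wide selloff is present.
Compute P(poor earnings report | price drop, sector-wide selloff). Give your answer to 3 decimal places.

Weight on poor earnings report=true, given the evidence: 0.75*0.202 = 0.151500
The normalizing constant is 0.51*0.798 + 0.75*0.202 = 0.558480
Posterior = 0.151500 / 0.558480 ≈ 0.271

P(poor earnings report | price drop, sector-wide selloff) ≈ 0.271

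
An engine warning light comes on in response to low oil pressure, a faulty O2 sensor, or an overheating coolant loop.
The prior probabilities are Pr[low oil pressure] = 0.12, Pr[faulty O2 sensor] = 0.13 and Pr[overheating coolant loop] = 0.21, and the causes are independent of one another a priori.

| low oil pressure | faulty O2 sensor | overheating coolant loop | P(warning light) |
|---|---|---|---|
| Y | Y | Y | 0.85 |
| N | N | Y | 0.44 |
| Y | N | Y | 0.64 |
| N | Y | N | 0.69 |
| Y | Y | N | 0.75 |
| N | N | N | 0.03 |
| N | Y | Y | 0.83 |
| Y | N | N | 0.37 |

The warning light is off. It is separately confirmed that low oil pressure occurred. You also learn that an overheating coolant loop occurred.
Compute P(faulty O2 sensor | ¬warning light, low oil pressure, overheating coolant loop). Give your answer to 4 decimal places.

P(faulty O2 sensor | ¬warning light, low oil pressure, overheating coolant loop) ≈ 0.0586

P(¬warning light | low oil pressure, overheating coolant loop) = 0.36*0.87 + 0.15*0.13 = 0.313200 + 0.019500 = 0.332700
The faulty O2 sensor-present share is 0.15*0.13 = 0.019500.
P(faulty O2 sensor | ¬warning light, low oil pressure, overheating coolant loop) = 0.019500 / 0.332700 ≈ 0.0586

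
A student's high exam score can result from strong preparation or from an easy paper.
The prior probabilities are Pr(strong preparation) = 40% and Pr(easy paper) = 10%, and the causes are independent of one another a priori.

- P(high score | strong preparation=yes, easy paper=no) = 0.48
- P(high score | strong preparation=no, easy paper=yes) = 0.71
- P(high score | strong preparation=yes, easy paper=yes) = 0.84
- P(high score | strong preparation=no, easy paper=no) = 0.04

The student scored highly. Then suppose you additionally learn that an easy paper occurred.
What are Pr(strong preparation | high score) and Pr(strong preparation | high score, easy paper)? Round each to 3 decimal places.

Pr(strong preparation | high score) ≈ 0.763; Pr(strong preparation | high score, easy paper) ≈ 0.441

Enumerate the 4 (strong preparation, easy paper) configurations and weight by the priors:
  P(high score) = 0.04×0.6×0.9 + 0.71×0.6×0.1 + 0.48×0.4×0.9 + 0.84×0.4×0.1
        = 0.021600 + 0.042600 + 0.172800 + 0.033600 = 0.270600
Keeping only the strong preparation-present terms gives 0.206400, so
  P(strong preparation | high score) = 0.206400 / 0.270600 ≈ 0.763

With the extra evidence:
Numerator (weight on configurations with strong preparation): 0.84×0.4 = 0.336000
Denominator P(high score | easy paper): 0.71×0.6 + 0.84×0.4 = 0.762000
P(strong preparation | high score, easy paper) = 0.336000/0.762000 ≈ 0.441
Conditioning on easy paper lowers the posterior on strong preparation: the classic explaining-away effect in a common-effect structure.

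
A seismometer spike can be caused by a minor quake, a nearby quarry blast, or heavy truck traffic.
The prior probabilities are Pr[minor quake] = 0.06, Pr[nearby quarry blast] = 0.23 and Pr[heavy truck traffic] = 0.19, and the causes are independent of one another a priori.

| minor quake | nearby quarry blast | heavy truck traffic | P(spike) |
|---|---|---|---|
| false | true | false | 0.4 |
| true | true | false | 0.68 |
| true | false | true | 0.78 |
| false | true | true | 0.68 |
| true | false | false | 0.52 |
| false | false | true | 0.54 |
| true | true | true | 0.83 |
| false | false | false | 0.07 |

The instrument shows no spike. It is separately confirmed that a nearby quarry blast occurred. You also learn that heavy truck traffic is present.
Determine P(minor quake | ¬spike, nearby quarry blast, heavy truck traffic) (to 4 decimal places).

P(minor quake | ¬spike, nearby quarry blast, heavy truck traffic) ≈ 0.0328

Enumerate both values of minor quake and weight by the priors:
  P(¬spike | nearby quarry blast, heavy truck traffic) = 0.32·0.94 + 0.17·0.06
        = 0.300800 + 0.010200 = 0.311000
Keeping only the minor quake-present terms gives 0.010200, so
  P(minor quake | ¬spike, nearby quarry blast, heavy truck traffic) = 0.010200 / 0.311000 ≈ 0.0328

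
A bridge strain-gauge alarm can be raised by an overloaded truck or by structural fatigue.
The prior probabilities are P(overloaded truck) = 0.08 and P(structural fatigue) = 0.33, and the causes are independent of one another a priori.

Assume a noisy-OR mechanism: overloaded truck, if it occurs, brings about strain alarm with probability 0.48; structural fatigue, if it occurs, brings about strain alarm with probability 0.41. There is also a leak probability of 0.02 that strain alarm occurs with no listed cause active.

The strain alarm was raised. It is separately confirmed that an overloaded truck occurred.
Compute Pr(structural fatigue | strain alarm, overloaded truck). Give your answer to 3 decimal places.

Under noisy-OR, P(strain alarm | causes) = 1 − (1−0.02)·∏(1−qᵢ) over the active causes.
P(strain alarm | overloaded truck) = 0.4904×0.67 + 0.699336×0.33 = 0.328568 + 0.230781 = 0.559349
Restricting to configurations with structural fatigue present: 0.699336×0.33 = 0.230781.
P(structural fatigue | strain alarm, overloaded truck) = 0.230781 / 0.559349 ≈ 0.413

Pr(structural fatigue | strain alarm, overloaded truck) ≈ 0.413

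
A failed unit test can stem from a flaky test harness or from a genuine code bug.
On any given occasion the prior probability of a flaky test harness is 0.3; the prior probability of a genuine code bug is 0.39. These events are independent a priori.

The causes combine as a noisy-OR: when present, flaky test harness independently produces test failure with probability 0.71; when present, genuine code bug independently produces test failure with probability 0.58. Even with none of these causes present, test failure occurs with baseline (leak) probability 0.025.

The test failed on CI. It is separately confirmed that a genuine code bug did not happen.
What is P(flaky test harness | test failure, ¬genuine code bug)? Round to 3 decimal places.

Under noisy-OR, P(test failure | causes) = 1 − (1−0.025)·∏(1−qᵢ) over the active causes.
P(test failure | ¬genuine code bug) = 0.025×0.7 + 0.71725×0.3 = 0.017500 + 0.215175 = 0.232675
Restricting to configurations with flaky test harness present: 0.71725×0.3 = 0.215175.
P(flaky test harness | test failure, ¬genuine code bug) = 0.215175 / 0.232675 ≈ 0.925

P(flaky test harness | test failure, ¬genuine code bug) ≈ 0.925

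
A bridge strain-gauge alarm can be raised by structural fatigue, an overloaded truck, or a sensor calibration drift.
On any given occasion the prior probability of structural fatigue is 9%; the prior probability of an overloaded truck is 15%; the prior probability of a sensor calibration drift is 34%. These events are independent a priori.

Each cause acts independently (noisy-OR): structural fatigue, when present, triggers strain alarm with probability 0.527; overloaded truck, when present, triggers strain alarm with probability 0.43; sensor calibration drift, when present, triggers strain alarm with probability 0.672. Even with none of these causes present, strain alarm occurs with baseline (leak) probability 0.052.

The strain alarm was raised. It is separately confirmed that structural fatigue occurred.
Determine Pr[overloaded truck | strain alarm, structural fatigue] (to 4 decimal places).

Pr[overloaded truck | strain alarm, structural fatigue] ≈ 0.1780

Under noisy-OR, P(strain alarm | causes) = 1 − (1−0.052)·∏(1−qᵢ) over the active causes.
P(strain alarm | structural fatigue) = 0.551596·0.85·0.66 + 0.852923·0.85·0.34 + 0.74441·0.15·0.66 + 0.916166·0.15·0.34 = 0.309445 + 0.246495 + 0.073697 + 0.046724 = 0.676361
The overloaded truck-present share is 0.073697 + 0.046724 = 0.120421.
So P(overloaded truck | strain alarm, structural fatigue) = 0.120421/0.676361 ≈ 0.1780.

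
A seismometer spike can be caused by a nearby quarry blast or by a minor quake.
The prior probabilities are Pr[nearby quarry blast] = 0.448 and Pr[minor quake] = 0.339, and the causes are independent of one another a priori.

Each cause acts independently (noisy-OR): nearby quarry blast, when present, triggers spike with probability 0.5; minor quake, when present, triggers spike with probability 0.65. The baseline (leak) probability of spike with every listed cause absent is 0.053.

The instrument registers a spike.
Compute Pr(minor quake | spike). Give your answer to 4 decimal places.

Under noisy-OR, P(spike | causes) = 1 − (1−0.053)·∏(1−qᵢ) over the active causes.
For the numerator, keep only minor quake=true terms: 0.125104 + 0.126703 = 0.251807
Denominator P(spike): 0.053*0.552*0.661 + 0.66855*0.552*0.339 + 0.5265*0.448*0.661 + 0.834275*0.448*0.339 = 0.427056
P(minor quake | spike) = 0.251807/0.427056 ≈ 0.5896

Pr(minor quake | spike) ≈ 0.5896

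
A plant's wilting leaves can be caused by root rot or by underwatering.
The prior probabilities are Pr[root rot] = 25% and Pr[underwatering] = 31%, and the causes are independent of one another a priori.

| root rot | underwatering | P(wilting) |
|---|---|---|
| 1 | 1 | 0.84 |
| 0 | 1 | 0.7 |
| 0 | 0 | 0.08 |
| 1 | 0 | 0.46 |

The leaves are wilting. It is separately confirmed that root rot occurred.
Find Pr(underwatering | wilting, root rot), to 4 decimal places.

Numerator (weight on configurations with underwatering): 0.84×0.31 = 0.260400
Normalizer over all consistent configurations: 0.46×0.69 + 0.84×0.31 = 0.577800
P(underwatering | wilting, root rot) = 0.260400/0.577800 ≈ 0.4507

Pr(underwatering | wilting, root rot) ≈ 0.4507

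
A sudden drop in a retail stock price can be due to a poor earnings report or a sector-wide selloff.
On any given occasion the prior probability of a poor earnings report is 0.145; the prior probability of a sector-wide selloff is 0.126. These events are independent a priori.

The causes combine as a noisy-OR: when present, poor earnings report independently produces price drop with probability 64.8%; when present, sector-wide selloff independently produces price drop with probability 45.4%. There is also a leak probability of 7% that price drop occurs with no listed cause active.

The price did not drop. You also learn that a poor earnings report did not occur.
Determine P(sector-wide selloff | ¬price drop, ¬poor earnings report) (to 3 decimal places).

P(sector-wide selloff | ¬price drop, ¬poor earnings report) ≈ 0.073

Under noisy-OR, P(price drop | causes) = 1 − (1−0.07)·∏(1−qᵢ) over the active causes.
P(¬price drop | ¬poor earnings report) = 0.93·0.874 + 0.50778·0.126 = 0.812820 + 0.063980 = 0.876800
The sector-wide selloff-present share is 0.50778·0.126 = 0.063980.
Hence the posterior is 0.063980/0.876800 ≈ 0.073.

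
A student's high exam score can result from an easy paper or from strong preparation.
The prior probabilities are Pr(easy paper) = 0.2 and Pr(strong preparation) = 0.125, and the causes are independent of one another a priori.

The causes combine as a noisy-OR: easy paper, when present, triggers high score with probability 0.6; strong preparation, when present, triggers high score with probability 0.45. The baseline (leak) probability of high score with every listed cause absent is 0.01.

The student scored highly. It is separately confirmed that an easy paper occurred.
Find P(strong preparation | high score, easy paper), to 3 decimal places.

P(strong preparation | high score, easy paper) ≈ 0.156

Under noisy-OR, P(high score | causes) = 1 − (1−0.01)·∏(1−qᵢ) over the active causes.
P(high score | easy paper) = 0.604*0.875 + 0.7822*0.125 = 0.528500 + 0.097775 = 0.626275
The strong preparation-present share is 0.7822*0.125 = 0.097775.
Hence the posterior is 0.097775/0.626275 ≈ 0.156.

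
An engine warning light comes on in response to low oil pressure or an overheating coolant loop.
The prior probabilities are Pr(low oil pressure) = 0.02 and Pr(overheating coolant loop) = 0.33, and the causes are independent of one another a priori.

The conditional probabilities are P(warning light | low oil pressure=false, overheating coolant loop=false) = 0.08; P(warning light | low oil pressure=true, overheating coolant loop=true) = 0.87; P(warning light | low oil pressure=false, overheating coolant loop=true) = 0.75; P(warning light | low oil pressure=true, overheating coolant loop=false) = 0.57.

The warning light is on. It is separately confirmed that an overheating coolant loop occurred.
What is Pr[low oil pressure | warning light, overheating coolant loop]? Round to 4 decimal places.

Pr[low oil pressure | warning light, overheating coolant loop] ≈ 0.0231

P(warning light | overheating coolant loop) = 0.75*0.98 + 0.87*0.02 = 0.735000 + 0.017400 = 0.752400
The low oil pressure-present share is 0.87*0.02 = 0.017400.
So P(low oil pressure | warning light, overheating coolant loop) = 0.017400/0.752400 ≈ 0.0231.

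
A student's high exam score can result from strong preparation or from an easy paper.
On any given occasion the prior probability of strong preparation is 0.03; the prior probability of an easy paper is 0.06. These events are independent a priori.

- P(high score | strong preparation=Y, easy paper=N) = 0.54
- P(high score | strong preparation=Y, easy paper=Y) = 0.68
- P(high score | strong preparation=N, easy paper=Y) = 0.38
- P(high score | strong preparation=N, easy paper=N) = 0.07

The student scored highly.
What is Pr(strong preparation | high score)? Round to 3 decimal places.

For the numerator, keep only strong preparation=true terms: 0.015228 + 0.001224 = 0.016452
The normalizing constant is 0.07×0.97×0.94 + 0.38×0.97×0.06 + 0.54×0.03×0.94 + 0.68×0.03×0.06 = 0.102394
Posterior = 0.016452 / 0.102394 ≈ 0.161

Pr(strong preparation | high score) ≈ 0.161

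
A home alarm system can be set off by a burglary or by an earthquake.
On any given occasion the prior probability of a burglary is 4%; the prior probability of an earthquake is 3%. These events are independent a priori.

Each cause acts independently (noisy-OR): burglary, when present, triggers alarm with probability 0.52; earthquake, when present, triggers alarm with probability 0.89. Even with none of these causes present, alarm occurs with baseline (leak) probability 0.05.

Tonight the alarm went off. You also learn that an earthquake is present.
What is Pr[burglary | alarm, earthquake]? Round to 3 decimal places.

Pr[burglary | alarm, earthquake] ≈ 0.042

Under noisy-OR, P(alarm | causes) = 1 − (1−0.05)·∏(1−qᵢ) over the active causes.
Weight on burglary=true, given the evidence: 0.94984*0.04 = 0.037994
Normalizer over all consistent configurations: 0.8955*0.96 + 0.94984*0.04 = 0.897674
Posterior = 0.037994 / 0.897674 ≈ 0.042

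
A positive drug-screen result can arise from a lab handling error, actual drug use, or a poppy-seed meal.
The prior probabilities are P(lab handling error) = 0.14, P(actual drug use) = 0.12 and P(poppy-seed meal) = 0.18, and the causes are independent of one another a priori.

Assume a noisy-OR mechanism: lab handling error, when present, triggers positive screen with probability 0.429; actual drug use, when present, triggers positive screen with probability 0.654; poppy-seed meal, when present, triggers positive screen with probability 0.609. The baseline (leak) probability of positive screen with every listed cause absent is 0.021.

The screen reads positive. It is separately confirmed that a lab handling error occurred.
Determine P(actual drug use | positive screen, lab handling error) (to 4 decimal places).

P(actual drug use | positive screen, lab handling error) ≈ 0.1835

Under noisy-OR, P(positive screen | causes) = 1 − (1−0.021)·∏(1−qᵢ) over the active causes.
Sum P(positive screen|·) weighted by the priors over the 4 (actual drug use, poppy-seed meal) configurations:
  P(positive screen | lab handling error) = 0.440991*0.88*0.82 + 0.781427*0.88*0.18 + 0.806583*0.12*0.82 + 0.924374*0.12*0.18
        = 0.318219 + 0.123778 + 0.079368 + 0.019966 = 0.541331
The terms with actual drug use present sum to 0.099334, so
  P(actual drug use | positive screen, lab handling error) = 0.099334 / 0.541331 ≈ 0.1835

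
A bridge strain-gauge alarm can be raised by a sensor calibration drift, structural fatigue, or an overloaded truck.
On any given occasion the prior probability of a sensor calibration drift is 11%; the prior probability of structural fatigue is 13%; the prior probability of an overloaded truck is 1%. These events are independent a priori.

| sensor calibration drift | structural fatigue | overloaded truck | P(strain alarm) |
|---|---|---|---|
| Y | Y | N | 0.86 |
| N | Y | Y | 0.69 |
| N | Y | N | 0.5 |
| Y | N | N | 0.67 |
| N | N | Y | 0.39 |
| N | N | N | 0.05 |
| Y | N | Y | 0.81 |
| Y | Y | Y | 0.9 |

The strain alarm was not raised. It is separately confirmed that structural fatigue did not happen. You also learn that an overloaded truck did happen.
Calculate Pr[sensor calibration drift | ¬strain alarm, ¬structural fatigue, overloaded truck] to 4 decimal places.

Numerator (weight on configurations with sensor calibration drift): 0.19·0.11 = 0.020900
The normalizing constant is 0.61·0.89 + 0.19·0.11 = 0.563800
P(sensor calibration drift | ¬strain alarm, ¬structural fatigue, overloaded truck) = 0.020900/0.563800 ≈ 0.0371

Pr[sensor calibration drift | ¬strain alarm, ¬structural fatigue, overloaded truck] ≈ 0.0371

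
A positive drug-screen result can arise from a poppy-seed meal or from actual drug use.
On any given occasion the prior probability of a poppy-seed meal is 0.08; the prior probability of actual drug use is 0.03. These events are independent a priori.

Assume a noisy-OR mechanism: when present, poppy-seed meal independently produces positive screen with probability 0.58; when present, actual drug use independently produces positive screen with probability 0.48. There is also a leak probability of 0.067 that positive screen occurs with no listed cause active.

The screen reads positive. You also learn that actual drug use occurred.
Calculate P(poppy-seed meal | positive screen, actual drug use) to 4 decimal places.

Under noisy-OR, P(positive screen | causes) = 1 − (1−0.067)·∏(1−qᵢ) over the active causes.
P(positive screen | actual drug use) = 0.51484*0.92 + 0.796233*0.08 = 0.473653 + 0.063699 = 0.537352
Restricting to configurations with poppy-seed meal present: 0.796233*0.08 = 0.063699.
So P(poppy-seed meal | positive screen, actual drug use) = 0.063699/0.537352 ≈ 0.1185.

P(poppy-seed meal | positive screen, actual drug use) ≈ 0.1185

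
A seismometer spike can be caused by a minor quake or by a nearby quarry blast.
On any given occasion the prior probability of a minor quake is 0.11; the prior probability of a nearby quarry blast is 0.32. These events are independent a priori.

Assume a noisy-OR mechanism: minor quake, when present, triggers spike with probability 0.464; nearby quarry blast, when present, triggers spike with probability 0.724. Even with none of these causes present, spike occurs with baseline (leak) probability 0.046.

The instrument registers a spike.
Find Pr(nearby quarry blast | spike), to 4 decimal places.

Pr(nearby quarry blast | spike) ≈ 0.7885

Under noisy-OR, P(spike | causes) = 1 − (1−0.046)·∏(1−qᵢ) over the active causes.
Enumerate the 4 (minor quake, nearby quarry blast) configurations and weight by the priors:
  P(spike) = 0.046·0.89·0.68 + 0.736696·0.89·0.32 + 0.488656·0.11·0.68 + 0.858869·0.11·0.32
        = 0.027839 + 0.209811 + 0.036551 + 0.030232 = 0.304433
The terms with nearby quarry blast present sum to 0.240043, so
  P(nearby quarry blast | spike) = 0.240043 / 0.304433 ≈ 0.7885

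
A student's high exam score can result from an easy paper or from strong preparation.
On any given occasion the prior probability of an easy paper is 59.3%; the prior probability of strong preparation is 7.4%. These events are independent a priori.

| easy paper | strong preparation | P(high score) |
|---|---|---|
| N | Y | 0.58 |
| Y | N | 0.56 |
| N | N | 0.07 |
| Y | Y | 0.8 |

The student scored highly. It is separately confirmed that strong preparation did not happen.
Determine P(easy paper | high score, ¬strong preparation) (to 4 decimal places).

Enumerate both values of easy paper and weight by the priors:
  P(high score | ¬strong preparation) = 0.07*0.407 + 0.56*0.593
        = 0.028490 + 0.332080 = 0.360570
Keeping only the easy paper-present terms gives 0.332080, so
  P(easy paper | high score, ¬strong preparation) = 0.332080 / 0.360570 ≈ 0.9210

P(easy paper | high score, ¬strong preparation) ≈ 0.9210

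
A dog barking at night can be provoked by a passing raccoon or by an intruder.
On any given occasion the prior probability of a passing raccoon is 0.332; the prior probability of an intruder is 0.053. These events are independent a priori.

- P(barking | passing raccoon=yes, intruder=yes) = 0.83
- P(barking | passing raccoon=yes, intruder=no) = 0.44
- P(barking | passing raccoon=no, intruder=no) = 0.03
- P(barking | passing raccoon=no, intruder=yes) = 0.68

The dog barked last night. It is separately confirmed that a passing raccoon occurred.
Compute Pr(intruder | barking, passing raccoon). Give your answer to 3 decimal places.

Sum P(barking|·) weighted by the priors over both values of intruder:
  P(barking | passing raccoon) = 0.44×0.947 + 0.83×0.053
        = 0.416680 + 0.043990 = 0.460670
Configurations with intruder contribute 0.043990, so
  P(intruder | barking, passing raccoon) = 0.043990 / 0.460670 ≈ 0.095

Pr(intruder | barking, passing raccoon) ≈ 0.095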